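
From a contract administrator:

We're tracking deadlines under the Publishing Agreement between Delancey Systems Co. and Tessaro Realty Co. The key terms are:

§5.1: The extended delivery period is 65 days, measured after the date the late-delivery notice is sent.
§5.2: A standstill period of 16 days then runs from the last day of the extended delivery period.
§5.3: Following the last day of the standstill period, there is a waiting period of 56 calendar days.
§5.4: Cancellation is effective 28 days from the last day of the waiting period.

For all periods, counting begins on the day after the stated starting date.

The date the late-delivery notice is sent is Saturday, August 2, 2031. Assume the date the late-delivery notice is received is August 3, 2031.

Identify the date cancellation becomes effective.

January 14, 2032

Adding 65 calendar days to August 2, 2031 gives October 6, 2031, which is the last day of the extended delivery period.
Adding 16 calendar days to October 6, 2031 gives October 22, 2031, which is the last day of the standstill period.
Adding 56 calendar days to October 22, 2031 gives December 17, 2031, which is the last day of the waiting period.
The date cancellation becomes effective: December 17, 2031 + 28 days = January 14, 2032.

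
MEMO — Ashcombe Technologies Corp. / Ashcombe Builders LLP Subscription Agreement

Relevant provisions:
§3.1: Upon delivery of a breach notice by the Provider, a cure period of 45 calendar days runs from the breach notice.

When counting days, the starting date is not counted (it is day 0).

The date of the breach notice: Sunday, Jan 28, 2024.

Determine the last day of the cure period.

Mar 13, 2024

Adding 45 calendar days to Jan 28, 2024 gives Mar 13, 2024, which is the last day of the cure period.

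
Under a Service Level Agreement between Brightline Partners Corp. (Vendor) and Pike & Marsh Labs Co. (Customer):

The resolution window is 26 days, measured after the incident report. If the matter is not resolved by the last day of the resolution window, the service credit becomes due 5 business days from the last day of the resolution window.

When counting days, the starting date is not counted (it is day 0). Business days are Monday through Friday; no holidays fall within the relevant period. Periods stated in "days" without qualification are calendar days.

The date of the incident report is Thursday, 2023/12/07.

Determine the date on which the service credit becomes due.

The last day of the resolution window: 26 calendar days after 2023/12/07 is 2024/01/02.
The date on which the service credit becomes due: counting 5 business days from Tuesday, 2024/01/02 (Jan 3, Jan 4, Jan 5, Jan 8, Jan 9, skipping weekends) reaches Tuesday, 2024/01/09.

2024/01/09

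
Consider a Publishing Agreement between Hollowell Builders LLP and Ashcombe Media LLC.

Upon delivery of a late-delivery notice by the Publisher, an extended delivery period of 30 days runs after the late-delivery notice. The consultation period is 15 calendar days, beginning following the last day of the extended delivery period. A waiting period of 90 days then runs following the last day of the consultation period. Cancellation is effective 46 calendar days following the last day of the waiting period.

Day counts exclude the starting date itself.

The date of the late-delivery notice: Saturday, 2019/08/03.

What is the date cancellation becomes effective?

Adding 30 calendar days to 2019/08/03 gives 2019/09/02, which is the last day of the extended delivery period.
The last day of the consultation period: 15 calendar days after 2019/09/02 is 2019/09/17.
Adding 90 calendar days to 2019/09/17 gives 2019/12/16, which is the last day of the waiting period.
The date cancellation becomes effective: 2019/12/16 + 46 days = 2020/01/31.

2020/01/31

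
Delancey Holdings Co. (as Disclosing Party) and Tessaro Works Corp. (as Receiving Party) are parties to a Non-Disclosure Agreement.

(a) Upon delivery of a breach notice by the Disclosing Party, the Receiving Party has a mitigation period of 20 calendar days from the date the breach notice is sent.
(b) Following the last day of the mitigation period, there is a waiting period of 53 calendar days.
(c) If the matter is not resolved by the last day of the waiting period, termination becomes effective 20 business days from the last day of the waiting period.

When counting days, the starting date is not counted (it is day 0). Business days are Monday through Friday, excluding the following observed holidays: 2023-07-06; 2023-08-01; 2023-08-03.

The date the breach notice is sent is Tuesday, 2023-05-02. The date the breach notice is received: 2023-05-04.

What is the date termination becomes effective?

The last day of the mitigation period: 20 calendar days after 2023-05-02 is 2023-05-22.
Adding 53 calendar days to 2023-05-22 gives 2023-07-14, which is the last day of the waiting period.
The date termination becomes effective: 20 business days after Friday, 2023-07-14, skipping weekends and the listed holidays on Aug 1, Aug 3 — Jul 17, Jul 18, Jul 19, Jul 20, …, Aug 11, Aug 14, Aug 15 — lands on Tuesday, 2023-08-15.

2023-08-15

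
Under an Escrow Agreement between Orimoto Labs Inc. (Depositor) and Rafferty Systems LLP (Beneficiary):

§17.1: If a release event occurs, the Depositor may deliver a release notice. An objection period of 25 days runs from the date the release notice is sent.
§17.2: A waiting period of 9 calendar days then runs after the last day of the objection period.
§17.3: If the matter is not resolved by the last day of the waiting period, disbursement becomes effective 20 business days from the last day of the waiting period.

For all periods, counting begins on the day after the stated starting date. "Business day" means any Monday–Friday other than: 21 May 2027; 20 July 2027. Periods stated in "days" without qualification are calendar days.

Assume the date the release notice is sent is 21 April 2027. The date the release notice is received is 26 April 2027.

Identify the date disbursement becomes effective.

The last day of the objection period: 25 calendar days after 21 April 2027 is 16 May 2027.
The last day of the waiting period: 16 May 2027 + 9 days = 25 May 2027.
The date disbursement becomes effective: 20 business days after Tuesday, 25 May 2027, skipping weekends — May 26, May 27, May 28, May 31, …, Jun 18, Jun 21, Jun 22 — lands on Tuesday, 22 June 2027.

22 June 2027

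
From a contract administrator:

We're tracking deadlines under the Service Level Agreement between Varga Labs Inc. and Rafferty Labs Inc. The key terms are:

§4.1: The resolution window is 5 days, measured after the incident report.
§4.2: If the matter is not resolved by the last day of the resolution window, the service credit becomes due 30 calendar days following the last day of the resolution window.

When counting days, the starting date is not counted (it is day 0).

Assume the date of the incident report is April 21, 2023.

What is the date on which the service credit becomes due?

Adding 5 calendar days to April 21, 2023 gives April 26, 2023, which is the last day of the resolution window.
Adding 30 calendar days to April 26, 2023 gives May 26, 2023, which is the date on which the service credit becomes due.

May 26, 2023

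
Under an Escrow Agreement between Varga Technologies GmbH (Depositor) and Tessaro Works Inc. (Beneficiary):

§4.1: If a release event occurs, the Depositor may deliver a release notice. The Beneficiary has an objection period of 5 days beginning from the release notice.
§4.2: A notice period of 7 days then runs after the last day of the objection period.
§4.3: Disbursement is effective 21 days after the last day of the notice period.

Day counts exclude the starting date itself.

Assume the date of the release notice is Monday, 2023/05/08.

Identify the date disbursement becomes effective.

The last day of the objection period: 2023/05/08 + 5 days = 2023/05/13.
Adding 7 calendar days to 2023/05/13 gives 2023/05/20, which is the last day of the notice period.
The date disbursement becomes effective: 21 calendar days after 2023/05/20 is 2023/06/10.

2023/06/10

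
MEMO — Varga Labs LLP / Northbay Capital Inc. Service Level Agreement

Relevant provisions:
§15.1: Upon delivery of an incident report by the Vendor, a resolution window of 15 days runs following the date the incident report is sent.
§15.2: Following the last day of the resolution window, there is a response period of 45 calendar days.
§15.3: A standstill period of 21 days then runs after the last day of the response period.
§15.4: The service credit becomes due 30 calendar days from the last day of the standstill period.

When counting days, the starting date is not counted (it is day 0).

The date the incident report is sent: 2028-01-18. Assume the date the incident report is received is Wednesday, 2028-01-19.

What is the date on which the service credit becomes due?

The last day of the resolution window: 15 calendar days after 2028-01-18 is 2028-02-02.
The last day of the response period: 45 calendar days after 2028-02-02 is 2028-03-18.
Adding 21 calendar days to 2028-03-18 gives 2028-04-08, which is the last day of the standstill period.
The date on which the service credit becomes due: 30 calendar days after 2028-04-08 is 2028-05-08.

2028-05-08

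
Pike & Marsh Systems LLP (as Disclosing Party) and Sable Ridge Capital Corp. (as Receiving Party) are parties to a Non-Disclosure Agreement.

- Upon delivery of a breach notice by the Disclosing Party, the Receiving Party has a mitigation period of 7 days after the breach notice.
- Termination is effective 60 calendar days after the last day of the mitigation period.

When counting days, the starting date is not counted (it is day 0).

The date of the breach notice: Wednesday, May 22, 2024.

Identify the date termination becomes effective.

Adding 7 calendar days to May 22, 2024 gives May 29, 2024, which is the last day of the mitigation period.
Adding 60 calendar days to May 29, 2024 gives Jul 28, 2024, which is the date termination becomes effective.

Jul 28, 2024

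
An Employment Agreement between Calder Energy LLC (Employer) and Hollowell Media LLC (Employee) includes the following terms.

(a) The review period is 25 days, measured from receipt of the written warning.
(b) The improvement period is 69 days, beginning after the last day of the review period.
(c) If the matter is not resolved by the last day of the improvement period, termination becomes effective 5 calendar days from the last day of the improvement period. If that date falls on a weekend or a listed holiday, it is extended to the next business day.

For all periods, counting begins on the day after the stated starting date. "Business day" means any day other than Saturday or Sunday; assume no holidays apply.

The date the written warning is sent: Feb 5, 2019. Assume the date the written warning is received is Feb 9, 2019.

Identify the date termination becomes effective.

Adding 25 calendar days to Feb 9, 2019 gives Mar 6, 2019, which is the last day of the review period.
Adding 69 calendar days to Mar 6, 2019 gives May 14, 2019, which is the last day of the improvement period.
The date termination becomes effective: 5 calendar days after May 14, 2019 is May 19, 2019. That falls on a Sunday, so it rolls to the next business day, Monday, May 20, 2019.

May 20, 2019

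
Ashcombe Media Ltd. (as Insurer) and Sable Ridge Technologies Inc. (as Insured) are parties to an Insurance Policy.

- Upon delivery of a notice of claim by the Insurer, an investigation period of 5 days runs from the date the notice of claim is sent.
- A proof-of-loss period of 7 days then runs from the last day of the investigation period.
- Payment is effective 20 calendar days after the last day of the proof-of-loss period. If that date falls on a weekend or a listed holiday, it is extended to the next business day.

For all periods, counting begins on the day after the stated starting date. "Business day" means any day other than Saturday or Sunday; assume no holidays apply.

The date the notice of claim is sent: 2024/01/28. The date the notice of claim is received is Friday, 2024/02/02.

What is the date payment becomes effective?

The last day of the investigation period: 5 calendar days after 2024/01/28 is 2024/02/02.
The last day of the proof-of-loss period: 2024/02/02 + 7 days = 2024/02/09.
Adding 20 calendar days to 2024/02/09 gives 2024/02/29, which is the date payment becomes effective. 2024/02/29 is a Thursday, so no roll-forward applies.

2024/02/29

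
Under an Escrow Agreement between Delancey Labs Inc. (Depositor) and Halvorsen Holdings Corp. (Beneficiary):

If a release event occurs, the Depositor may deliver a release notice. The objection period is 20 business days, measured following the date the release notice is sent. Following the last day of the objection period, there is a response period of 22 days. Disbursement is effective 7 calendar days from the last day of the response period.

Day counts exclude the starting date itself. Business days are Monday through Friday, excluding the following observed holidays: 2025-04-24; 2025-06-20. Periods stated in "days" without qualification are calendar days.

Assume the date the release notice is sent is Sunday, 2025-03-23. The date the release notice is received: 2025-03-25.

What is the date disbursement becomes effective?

From Sunday, 2025-03-23, 20 business days (Mar 24, Mar 25, Mar 26, Mar 27, …, Apr 16, Apr 17, Apr 18, skipping weekends) brings us to Friday, 2025-04-18, which is the last day of the objection period.
The last day of the response period: 2025-04-18 + 22 days = 2025-05-10.
The date disbursement becomes effective: 7 calendar days after 2025-05-10 is 2025-05-17.

2025-05-17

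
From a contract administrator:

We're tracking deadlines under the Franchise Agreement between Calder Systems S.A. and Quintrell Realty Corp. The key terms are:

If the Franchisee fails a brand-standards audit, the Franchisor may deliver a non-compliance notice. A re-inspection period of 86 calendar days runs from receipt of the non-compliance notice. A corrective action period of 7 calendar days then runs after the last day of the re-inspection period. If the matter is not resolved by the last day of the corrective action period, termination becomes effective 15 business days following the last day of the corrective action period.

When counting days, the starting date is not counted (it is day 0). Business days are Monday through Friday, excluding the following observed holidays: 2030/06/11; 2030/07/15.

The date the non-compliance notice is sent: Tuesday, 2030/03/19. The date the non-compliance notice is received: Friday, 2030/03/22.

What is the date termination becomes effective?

2030/07/12

The last day of the re-inspection period: 86 calendar days after 2030/03/22 is 2030/06/16.
The last day of the corrective action period: 2030/06/16 + 7 days = 2030/06/23.
The date termination becomes effective: counting 15 business days from Sunday, 2030/06/23 (Jun 24, Jun 25, Jun 26, Jun 27, …, Jul 10, Jul 11, Jul 12, skipping weekends) reaches Friday, 2030/07/12.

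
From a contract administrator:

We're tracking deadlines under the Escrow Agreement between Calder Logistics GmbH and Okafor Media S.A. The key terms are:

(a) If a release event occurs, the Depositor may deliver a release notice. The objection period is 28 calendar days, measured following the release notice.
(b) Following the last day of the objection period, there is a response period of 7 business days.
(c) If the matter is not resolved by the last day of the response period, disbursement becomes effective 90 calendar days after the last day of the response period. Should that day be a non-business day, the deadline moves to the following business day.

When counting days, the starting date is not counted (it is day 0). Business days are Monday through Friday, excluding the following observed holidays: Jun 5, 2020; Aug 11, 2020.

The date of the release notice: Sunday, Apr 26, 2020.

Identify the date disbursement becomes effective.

Aug 31, 2020

Adding 28 calendar days to Apr 26, 2020 gives May 24, 2020, which is the last day of the objection period.
The last day of the response period: 7 business days after Sunday, May 24, 2020, skipping weekends — May 25, May 26, May 27, May 28, May 29, Jun 1, Jun 2 — lands on Tuesday, Jun 2, 2020.
The date disbursement becomes effective: 90 calendar days after Jun 2, 2020 is Aug 31, 2020. Aug 31, 2020 is a Monday and is not a listed holiday, so no roll-forward applies.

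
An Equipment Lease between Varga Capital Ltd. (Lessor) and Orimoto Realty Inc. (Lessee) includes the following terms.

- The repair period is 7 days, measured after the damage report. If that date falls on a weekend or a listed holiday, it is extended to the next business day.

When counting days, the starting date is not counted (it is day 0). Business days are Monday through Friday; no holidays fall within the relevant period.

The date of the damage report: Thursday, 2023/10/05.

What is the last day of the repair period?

2023/10/12

The last day of the repair period: 2023/10/05 + 7 days = 2023/10/12. 2023/10/12 is a Thursday, so no roll-forward applies.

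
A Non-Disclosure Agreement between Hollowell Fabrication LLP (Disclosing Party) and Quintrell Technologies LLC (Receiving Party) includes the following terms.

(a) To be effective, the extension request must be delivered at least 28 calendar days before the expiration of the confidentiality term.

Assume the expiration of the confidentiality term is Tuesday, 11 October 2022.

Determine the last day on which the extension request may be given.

13 September 2022

Counting back 28 calendar days from 11 October 2022 gives 13 September 2022.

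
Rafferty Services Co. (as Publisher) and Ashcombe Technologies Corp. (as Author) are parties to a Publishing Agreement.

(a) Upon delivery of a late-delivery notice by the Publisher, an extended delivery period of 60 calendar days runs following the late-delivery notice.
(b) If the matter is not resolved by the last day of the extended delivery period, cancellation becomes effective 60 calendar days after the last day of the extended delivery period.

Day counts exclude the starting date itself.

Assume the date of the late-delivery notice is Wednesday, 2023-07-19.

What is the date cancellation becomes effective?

Adding 60 calendar days to 2023-07-19 gives 2023-09-17, which is the last day of the extended delivery period.
Adding 60 calendar days to 2023-09-17 gives 2023-11-16, which is the date cancellation becomes effective.

2023-11-16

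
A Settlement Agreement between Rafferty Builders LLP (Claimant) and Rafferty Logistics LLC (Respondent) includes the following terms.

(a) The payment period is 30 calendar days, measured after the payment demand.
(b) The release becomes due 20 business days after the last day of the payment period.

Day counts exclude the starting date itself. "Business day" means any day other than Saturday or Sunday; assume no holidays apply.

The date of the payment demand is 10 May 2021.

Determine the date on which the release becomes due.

The last day of the payment period: 10 May 2021 + 30 days = 9 June 2021.
The date on which the release becomes due: counting 20 business days from Wednesday, 9 June 2021 (Jun 10, Jun 11, Jun 14, Jun 15, …, Jul 5, Jul 6, Jul 7, skipping weekends) reaches Wednesday, 7 July 2021.

7 July 2021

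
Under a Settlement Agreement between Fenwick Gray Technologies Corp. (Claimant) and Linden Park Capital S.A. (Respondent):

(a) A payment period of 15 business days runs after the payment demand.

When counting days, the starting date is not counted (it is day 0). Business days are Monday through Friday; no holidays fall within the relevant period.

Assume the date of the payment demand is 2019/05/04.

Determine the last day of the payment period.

From Saturday, 2019/05/04, 15 business days (May 6, May 7, May 8, May 9, …, May 22, May 23, May 24, skipping weekends) brings us to Friday, 2019/05/24, which is the last day of the payment period.

2019/05/24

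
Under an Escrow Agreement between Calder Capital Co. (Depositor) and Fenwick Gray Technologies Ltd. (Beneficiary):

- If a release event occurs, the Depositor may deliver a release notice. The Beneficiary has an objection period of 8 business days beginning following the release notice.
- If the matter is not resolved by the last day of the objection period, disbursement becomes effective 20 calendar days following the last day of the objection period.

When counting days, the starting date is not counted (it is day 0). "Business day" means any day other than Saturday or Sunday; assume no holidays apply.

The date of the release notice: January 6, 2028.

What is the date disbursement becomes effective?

February 7, 2028

From Thursday, January 6, 2028, 8 business days (Jan 7, Jan 10, Jan 11, Jan 12, Jan 13, Jan 14, Jan 17, Jan 18, skipping weekends) brings us to Tuesday, January 18, 2028, which is the last day of the objection period.
Adding 20 calendar days to January 18, 2028 gives February 7, 2028, which is the date disbursement becomes effective.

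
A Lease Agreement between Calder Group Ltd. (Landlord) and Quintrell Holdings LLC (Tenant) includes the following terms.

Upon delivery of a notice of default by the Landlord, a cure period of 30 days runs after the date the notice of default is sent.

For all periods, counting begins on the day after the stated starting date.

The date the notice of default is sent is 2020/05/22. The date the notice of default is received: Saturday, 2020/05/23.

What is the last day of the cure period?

The last day of the cure period: 30 calendar days after 2020/05/22 is 2020/06/21.

2020/06/21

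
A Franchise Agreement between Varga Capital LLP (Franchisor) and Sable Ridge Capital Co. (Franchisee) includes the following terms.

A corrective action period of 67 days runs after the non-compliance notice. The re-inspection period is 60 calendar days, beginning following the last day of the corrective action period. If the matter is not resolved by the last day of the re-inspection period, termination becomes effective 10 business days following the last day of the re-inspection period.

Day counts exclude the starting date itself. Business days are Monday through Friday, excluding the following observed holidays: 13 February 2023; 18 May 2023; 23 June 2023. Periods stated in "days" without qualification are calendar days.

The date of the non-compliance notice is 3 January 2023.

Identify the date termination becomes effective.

25 May 2023

The last day of the corrective action period: 67 calendar days after 3 January 2023 is 11 March 2023.
Adding 60 calendar days to 11 March 2023 gives 10 May 2023, which is the last day of the re-inspection period.
The date termination becomes effective: 10 business days after Wednesday, 10 May 2023, skipping weekends and the listed holiday on May 18 — May 11, May 12, May 15, May 16, May 17, May 19, May 22, May 23, May 24, May 25 — lands on Thursday, 25 May 2023.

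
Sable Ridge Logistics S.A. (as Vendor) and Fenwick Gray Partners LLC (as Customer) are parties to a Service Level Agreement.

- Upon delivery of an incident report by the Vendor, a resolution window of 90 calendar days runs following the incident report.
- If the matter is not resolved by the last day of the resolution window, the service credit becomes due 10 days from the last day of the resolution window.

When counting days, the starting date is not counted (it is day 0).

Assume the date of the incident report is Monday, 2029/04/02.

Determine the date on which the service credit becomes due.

The last day of the resolution window: 2029/04/02 + 90 days = 2029/07/01.
Adding 10 calendar days to 2029/07/01 gives 2029/07/11, which is the date on which the service credit becomes due.

2029/07/11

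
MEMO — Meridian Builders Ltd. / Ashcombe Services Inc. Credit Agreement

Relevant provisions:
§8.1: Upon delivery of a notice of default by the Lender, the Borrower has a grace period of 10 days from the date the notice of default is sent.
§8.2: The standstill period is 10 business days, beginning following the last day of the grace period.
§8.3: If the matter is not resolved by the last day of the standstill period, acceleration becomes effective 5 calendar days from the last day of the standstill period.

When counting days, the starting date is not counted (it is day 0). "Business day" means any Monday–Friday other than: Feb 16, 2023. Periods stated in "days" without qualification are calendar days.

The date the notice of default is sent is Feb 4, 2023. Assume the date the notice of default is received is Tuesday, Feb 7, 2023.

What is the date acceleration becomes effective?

Mar 6, 2023

Adding 10 calendar days to Feb 4, 2023 gives Feb 14, 2023, which is the last day of the grace period.
The last day of the standstill period: 10 business days after Tuesday, Feb 14, 2023, skipping weekends and the listed holiday on Feb 16 — Feb 15, Feb 17, Feb 20, Feb 21, Feb 22, Feb 23, Feb 24, Feb 27, Feb 28, Mar 1 — lands on Wednesday, Mar 1, 2023.
The date acceleration becomes effective: 5 calendar days after Mar 1, 2023 is Mar 6, 2023.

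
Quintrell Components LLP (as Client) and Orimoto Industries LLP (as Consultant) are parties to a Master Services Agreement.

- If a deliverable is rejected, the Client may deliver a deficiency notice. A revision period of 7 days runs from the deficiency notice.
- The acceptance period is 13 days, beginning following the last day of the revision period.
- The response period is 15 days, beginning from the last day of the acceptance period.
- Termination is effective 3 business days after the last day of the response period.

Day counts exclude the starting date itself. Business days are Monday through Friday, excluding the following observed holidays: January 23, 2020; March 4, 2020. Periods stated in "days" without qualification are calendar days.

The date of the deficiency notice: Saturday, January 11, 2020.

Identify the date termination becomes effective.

Adding 7 calendar days to January 11, 2020 gives January 18, 2020, which is the last day of the revision period.
The last day of the acceptance period: 13 calendar days after January 18, 2020 is January 31, 2020.
The last day of the response period: 15 calendar days after January 31, 2020 is February 15, 2020.
From Saturday, February 15, 2020, 3 business days (Feb 17, Feb 18, Feb 19, skipping weekends) brings us to Wednesday, February 19, 2020, which is the date termination becomes effective.

February 19, 2020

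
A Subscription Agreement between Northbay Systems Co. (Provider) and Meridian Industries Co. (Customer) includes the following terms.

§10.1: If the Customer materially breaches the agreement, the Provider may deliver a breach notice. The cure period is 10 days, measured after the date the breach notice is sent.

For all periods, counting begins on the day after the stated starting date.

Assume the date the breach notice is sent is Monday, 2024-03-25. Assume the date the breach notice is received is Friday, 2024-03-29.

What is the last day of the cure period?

The last day of the cure period: 10 calendar days after 2024-03-25 is 2024-04-04.

2024-04-04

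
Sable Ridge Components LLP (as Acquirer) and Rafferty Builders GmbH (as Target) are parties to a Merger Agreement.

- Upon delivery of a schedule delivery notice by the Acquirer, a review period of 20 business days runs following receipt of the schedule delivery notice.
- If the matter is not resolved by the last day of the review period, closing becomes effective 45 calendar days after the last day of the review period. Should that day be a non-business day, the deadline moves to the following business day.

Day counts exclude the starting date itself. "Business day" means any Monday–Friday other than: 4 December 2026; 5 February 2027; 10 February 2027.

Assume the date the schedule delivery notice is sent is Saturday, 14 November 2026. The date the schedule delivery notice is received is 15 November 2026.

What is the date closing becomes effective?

28 January 2027

The last day of the review period: 20 business days after Sunday, 15 November 2026, skipping weekends and the listed holiday on Dec 4 — Nov 16, Nov 17, Nov 18, Nov 19, …, Dec 10, Dec 11, Dec 14 — lands on Monday, 14 December 2026.
The date closing becomes effective: 14 December 2026 + 45 days = 28 January 2027. 28 January 2027 is a Thursday and is not a listed holiday, so no roll-forward applies.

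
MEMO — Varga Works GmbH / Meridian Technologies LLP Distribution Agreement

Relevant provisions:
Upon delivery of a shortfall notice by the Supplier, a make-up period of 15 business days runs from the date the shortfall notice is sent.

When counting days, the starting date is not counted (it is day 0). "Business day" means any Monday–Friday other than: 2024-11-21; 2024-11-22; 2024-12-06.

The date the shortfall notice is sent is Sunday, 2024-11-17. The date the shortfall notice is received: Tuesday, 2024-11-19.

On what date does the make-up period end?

2024-12-11

The last day of the make-up period: 15 business days after Sunday, 2024-11-17, skipping weekends and the listed holidays on Nov 21, Nov 22, Dec 6 — Nov 18, Nov 19, Nov 20, Nov 25, …, Dec 9, Dec 10, Dec 11 — lands on Wednesday, 2024-12-11.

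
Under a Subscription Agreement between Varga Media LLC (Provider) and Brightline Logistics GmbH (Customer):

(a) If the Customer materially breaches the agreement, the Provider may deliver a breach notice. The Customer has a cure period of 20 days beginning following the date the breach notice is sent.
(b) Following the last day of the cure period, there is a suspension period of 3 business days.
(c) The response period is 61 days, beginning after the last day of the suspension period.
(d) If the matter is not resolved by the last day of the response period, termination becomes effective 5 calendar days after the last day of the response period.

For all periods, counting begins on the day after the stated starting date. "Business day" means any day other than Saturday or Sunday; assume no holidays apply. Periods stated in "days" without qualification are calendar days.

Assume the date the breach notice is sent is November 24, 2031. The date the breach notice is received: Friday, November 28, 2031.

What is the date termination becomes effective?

February 21, 2032

The last day of the cure period: November 24, 2031 + 20 days = December 14, 2031.
The last day of the suspension period: counting 3 business days from Sunday, December 14, 2031 (Dec 15, Dec 16, Dec 17, skipping weekends) reaches Wednesday, December 17, 2031.
The last day of the response period: December 17, 2031 + 61 days = February 16, 2032.
The date termination becomes effective: 5 calendar days after February 16, 2032 is February 21, 2032.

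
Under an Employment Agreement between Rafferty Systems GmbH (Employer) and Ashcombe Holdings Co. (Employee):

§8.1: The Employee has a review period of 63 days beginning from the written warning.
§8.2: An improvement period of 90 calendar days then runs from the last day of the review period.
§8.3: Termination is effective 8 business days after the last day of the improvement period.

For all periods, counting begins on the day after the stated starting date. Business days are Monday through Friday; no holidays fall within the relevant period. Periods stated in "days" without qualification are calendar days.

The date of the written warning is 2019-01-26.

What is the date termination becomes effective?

The last day of the review period: 2019-01-26 + 63 days = 2019-03-30.
Adding 90 calendar days to 2019-03-30 gives 2019-06-28, which is the last day of the improvement period.
From Friday, 2019-06-28, 8 business days (Jul 1, Jul 2, Jul 3, Jul 4, Jul 5, Jul 8, Jul 9, Jul 10, skipping weekends) brings us to Wednesday, 2019-07-10, which is the date termination becomes effective.

2019-07-10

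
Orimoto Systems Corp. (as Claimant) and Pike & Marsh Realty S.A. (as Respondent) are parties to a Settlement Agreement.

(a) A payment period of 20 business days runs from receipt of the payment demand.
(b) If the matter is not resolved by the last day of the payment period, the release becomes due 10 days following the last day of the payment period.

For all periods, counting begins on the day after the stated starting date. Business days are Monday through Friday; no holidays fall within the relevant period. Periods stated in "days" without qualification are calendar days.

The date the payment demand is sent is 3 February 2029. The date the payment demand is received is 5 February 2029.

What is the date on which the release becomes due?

The last day of the payment period: 20 business days after Monday, 5 February 2029, skipping weekends — Feb 6, Feb 7, Feb 8, Feb 9, …, Mar 1, Mar 2, Mar 5 — lands on Monday, 5 March 2029.
The date on which the release becomes due: 5 March 2029 + 10 days = 15 March 2029.

15 March 2029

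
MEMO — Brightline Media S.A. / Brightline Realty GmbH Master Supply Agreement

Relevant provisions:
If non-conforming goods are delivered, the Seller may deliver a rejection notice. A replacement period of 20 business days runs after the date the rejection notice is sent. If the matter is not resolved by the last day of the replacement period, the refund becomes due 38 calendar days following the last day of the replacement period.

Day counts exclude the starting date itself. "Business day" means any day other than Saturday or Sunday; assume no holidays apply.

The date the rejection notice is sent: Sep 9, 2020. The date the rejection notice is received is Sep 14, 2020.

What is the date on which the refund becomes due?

Nov 14, 2020

The last day of the replacement period: 20 business days after Wednesday, Sep 9, 2020, skipping weekends — Sep 10, Sep 11, Sep 14, Sep 15, …, Oct 5, Oct 6, Oct 7 — lands on Wednesday, Oct 7, 2020.
Adding 38 calendar days to Oct 7, 2020 gives Nov 14, 2020, which is the date on which the refund becomes due.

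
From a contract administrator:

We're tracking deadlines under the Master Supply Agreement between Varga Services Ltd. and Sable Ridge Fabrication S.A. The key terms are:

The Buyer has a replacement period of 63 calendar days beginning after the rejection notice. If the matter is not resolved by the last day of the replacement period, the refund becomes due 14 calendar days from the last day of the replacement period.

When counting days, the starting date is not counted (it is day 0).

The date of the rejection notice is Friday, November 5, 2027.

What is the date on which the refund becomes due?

The last day of the replacement period: November 5, 2027 + 63 days = January 7, 2028.
Adding 14 calendar days to January 7, 2028 gives January 21, 2028, which is the date on which the refund becomes due.

January 21, 2028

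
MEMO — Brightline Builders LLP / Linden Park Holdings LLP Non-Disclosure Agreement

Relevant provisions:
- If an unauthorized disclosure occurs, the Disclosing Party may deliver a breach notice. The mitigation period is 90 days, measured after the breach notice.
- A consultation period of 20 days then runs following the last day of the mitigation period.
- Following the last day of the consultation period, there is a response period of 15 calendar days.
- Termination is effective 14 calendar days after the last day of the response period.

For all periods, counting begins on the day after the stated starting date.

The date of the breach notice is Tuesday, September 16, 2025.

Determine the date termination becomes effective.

The last day of the mitigation period: September 16, 2025 + 90 days = December 15, 2025.
Adding 20 calendar days to December 15, 2025 gives January 4, 2026, which is the last day of the consultation period.
The last day of the response period: January 4, 2026 + 15 days = January 19, 2026.
The date termination becomes effective: January 19, 2026 + 14 days = February 2, 2026.

February 2, 2026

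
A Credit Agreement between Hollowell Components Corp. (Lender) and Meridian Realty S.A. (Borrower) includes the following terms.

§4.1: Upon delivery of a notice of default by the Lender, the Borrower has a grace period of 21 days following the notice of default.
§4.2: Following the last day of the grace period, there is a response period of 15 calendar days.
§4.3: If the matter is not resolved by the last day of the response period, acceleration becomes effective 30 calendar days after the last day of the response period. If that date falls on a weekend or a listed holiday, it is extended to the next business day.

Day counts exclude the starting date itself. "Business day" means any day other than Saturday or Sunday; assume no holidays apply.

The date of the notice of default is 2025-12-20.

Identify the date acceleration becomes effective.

2026-02-24

Adding 21 calendar days to 2025-12-20 gives 2026-01-10, which is the last day of the grace period.
Adding 15 calendar days to 2026-01-10 gives 2026-01-25, which is the last day of the response period.
The date acceleration becomes effective: 30 calendar days after 2026-01-25 is 2026-02-24. 2026-02-24 is a Tuesday, so no roll-forward applies.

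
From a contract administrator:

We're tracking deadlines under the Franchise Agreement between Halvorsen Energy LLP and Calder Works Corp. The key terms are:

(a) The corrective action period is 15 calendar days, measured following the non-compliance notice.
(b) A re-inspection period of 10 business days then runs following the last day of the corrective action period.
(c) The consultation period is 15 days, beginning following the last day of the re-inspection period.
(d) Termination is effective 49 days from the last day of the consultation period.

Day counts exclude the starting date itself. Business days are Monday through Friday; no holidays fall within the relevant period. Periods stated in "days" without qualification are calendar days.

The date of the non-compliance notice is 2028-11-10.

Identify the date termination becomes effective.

2029-02-10

The last day of the corrective action period: 15 calendar days after 2028-11-10 is 2028-11-25.
The last day of the re-inspection period: 10 business days after Saturday, 2028-11-25, skipping weekends — Nov 27, Nov 28, Nov 29, Nov 30, Dec 1, Dec 4, Dec 5, Dec 6, Dec 7, Dec 8 — lands on Friday, 2028-12-08.
The last day of the consultation period: 15 calendar days after 2028-12-08 is 2028-12-23.
The date termination becomes effective: 2028-12-23 + 49 days = 2029-02-10.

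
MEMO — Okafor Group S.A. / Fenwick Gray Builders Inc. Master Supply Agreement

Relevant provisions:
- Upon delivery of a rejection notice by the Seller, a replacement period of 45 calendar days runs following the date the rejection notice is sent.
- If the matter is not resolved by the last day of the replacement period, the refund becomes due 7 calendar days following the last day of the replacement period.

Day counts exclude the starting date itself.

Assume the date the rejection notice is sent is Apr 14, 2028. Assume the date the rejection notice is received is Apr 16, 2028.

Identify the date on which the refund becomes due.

Jun 5, 2028

The last day of the replacement period: Apr 14, 2028 + 45 days = May 29, 2028.
Adding 7 calendar days to May 29, 2028 gives Jun 5, 2028, which is the date on which the refund becomes due.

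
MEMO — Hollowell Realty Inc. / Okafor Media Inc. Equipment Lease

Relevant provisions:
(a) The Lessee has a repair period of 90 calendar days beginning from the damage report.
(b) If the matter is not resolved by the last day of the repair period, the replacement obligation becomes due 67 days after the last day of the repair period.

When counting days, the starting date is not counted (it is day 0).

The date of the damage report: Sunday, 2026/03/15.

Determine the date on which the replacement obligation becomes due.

2026/08/19

The last day of the repair period: 90 calendar days after 2026/03/15 is 2026/06/13.
Adding 67 calendar days to 2026/06/13 gives 2026/08/19, which is the date on which the replacement obligation becomes due.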